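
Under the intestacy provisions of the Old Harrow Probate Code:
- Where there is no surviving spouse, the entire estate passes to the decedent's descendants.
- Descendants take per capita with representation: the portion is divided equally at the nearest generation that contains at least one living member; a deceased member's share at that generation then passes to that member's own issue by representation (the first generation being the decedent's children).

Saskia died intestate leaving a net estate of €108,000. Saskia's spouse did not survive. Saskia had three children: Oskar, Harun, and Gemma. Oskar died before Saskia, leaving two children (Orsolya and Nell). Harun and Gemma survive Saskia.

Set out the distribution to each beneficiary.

The entire €108,000 passes to the descendants.
That amount (€108,000) is divided into 3 shares of €36,000: Harun and Gemma each take €36,000; Oskar's €36,000 share passes to Oskar's issue.
Oskar's share (€36,000) is divided into 2 shares of €18,000: Orsolya and Nell each take €18,000.

Orsolya: €18,000; Nell: €18,000; Harun: €36,000; Gemma: €36,000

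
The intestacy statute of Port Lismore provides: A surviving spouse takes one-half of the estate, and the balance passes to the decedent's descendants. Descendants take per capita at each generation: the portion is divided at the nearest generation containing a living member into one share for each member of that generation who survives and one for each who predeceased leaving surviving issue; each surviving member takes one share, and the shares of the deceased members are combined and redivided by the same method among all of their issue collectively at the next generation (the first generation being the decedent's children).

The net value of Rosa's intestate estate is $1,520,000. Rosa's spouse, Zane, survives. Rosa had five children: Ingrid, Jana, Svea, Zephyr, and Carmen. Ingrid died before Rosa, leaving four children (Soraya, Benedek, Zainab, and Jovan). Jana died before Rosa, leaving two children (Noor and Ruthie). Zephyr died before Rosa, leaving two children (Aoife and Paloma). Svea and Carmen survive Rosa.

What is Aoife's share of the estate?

Aoife receives $57,000.

Zane takes one-half of $1,520,000 = $760,000. The remaining $760,000 passes to the descendants.
The descendants' portion ($760,000) is divided at the children's generation into 5 shares of $152,000. Svea and Carmen each take $152,000. The 3 shares of the deceased (Ingrid, Jana, and Zephyr) are combined into a pool of $456,000.
That pool ($456,000) is divided at the grandchildren's generation equally among Soraya, Benedek, Zainab, Jovan, Noor, Ruthie, Aoife, and Paloma: $57,000 each.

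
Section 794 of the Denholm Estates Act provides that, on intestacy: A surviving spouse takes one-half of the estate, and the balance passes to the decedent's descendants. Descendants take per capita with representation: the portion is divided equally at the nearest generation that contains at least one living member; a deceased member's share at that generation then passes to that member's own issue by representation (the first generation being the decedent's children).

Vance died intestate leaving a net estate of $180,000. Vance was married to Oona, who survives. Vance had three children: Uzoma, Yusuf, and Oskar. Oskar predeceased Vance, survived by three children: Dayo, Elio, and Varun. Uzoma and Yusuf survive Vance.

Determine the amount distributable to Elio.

Oona takes one-half of $180,000 = $90,000. The remaining $90,000 passes to the descendants.
The descendants' portion ($90,000) is divided into 3 shares of $30,000: Uzoma and Yusuf each take $30,000; Oskar's $30,000 share passes to Oskar's issue.
Oskar's share ($30,000) is divided into 3 shares of $10,000: Dayo, Elio, and Varun each take $10,000.

Elio receives $10,000.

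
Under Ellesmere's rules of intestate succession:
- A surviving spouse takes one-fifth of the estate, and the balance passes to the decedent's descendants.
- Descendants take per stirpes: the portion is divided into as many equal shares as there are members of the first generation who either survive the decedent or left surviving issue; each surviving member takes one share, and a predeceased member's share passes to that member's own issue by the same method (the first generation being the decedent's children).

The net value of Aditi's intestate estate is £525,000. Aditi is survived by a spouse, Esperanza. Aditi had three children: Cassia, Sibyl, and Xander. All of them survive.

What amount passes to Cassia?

Esperanza takes one-fifth of £525,000 = £105,000. The remaining £420,000 passes to the descendants.
The descendants' portion (£420,000) is divided into 3 shares of £140,000: Cassia, Sibyl, and Xander each take £140,000.

Cassia receives £140,000.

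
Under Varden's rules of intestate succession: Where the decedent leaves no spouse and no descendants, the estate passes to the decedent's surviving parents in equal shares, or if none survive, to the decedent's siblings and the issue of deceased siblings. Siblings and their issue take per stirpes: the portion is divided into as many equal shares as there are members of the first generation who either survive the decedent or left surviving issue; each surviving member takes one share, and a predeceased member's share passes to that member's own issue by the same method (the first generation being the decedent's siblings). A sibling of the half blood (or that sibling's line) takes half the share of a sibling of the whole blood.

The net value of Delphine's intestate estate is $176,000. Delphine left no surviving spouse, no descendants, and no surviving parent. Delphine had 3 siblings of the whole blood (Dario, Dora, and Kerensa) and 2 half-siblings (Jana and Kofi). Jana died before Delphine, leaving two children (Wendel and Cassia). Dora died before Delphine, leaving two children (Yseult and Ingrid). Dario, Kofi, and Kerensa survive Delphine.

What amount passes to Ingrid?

The entire $176,000 passes to the siblings and their issue.
Counting each half-blood sibling's line as half a unit, there are 4 units in $176,000, so one unit is $44,000. Whole-blood lines (Dario, Dora, and Kerensa) take $44,000 each; half-blood lines (Jana and Kofi) take $22,000 each.
Jana's share ($22,000) is divided into 2 shares of $11,000: Wendel and Cassia each take $11,000.
Dora's share ($44,000) is divided into 2 shares of $22,000: Yseult and Ingrid each take $22,000.

Ingrid receives $22,000.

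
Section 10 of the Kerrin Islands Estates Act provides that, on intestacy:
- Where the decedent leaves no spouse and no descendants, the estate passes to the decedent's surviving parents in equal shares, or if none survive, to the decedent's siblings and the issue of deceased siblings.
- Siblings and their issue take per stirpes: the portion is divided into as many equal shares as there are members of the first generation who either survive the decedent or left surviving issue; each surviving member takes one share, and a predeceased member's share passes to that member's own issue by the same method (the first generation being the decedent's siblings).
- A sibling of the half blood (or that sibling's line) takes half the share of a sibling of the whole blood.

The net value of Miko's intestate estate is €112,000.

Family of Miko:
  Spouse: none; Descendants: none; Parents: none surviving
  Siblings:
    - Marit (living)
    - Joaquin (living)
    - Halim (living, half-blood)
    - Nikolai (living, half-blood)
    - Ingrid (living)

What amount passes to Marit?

Marit receives €28,000.

The entire €112,000 passes to the siblings and their issue.
Counting each half-blood sibling's line as half a unit, there are 4 units in €112,000, so one unit is €28,000. Whole-blood lines (Marit, Joaquin, and Ingrid) take €28,000 each; half-blood lines (Halim and Nikolai) take €14,000 each.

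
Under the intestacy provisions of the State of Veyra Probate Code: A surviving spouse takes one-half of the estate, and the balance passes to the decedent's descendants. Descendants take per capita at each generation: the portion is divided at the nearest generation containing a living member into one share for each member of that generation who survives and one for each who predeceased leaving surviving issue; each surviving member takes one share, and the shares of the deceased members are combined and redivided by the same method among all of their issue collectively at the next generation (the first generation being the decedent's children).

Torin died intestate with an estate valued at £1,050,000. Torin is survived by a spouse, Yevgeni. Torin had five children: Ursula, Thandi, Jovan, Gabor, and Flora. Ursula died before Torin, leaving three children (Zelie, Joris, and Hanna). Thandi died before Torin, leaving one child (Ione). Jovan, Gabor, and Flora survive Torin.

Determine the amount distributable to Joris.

Yevgeni takes one-half of £1,050,000 = £525,000. The remaining £525,000 passes to the descendants.
The descendants' portion (£525,000) is divided at the children's generation into 5 shares of £105,000. Jovan, Gabor, and Flora each take £105,000. The 2 shares of the deceased (Ursula and Thandi) are combined into a pool of £210,000.
That pool (£210,000) is divided at the grandchildren's generation equally among Zelie, Joris, Hanna, and Ione: £52,500 each.

Joris receives £52,500.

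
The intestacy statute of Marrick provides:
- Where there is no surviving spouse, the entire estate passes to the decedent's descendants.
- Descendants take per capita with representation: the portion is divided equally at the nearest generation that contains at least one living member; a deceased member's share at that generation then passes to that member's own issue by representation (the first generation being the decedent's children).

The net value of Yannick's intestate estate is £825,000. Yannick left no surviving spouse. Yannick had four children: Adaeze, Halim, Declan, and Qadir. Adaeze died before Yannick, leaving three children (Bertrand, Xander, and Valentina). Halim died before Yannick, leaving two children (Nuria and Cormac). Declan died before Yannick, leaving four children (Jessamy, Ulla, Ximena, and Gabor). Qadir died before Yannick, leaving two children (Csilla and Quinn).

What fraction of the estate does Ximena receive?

The entire £825,000 passes to the descendants.
No child survives, so the initial division is made at the grandchildren's generation.
That amount (£825,000) is divided into 11 shares of £75,000: Bertrand, Xander, Valentina, Nuria, Cormac, Jessamy, Ulla, Ximena, Gabor, Csilla, and Quinn each take £75,000.

Ximena receives 1/11 of the estate.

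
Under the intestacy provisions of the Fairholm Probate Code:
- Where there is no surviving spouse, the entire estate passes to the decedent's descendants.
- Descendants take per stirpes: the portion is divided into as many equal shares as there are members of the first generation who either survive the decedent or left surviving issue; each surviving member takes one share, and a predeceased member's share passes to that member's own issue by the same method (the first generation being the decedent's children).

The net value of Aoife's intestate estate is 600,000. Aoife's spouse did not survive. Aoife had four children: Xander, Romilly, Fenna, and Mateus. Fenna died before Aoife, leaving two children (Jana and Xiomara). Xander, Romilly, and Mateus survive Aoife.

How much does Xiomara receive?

Xiomara receives 75,000.

The entire 600,000 passes to the descendants.
That amount (600,000) is divided into 4 shares of 150,000: Xander, Romilly, and Mateus each take 150,000; Fenna's 150,000 share passes to Fenna's issue.
Fenna's share (150,000) is divided into 2 shares of 75,000: Jana and Xiomara each take 75,000.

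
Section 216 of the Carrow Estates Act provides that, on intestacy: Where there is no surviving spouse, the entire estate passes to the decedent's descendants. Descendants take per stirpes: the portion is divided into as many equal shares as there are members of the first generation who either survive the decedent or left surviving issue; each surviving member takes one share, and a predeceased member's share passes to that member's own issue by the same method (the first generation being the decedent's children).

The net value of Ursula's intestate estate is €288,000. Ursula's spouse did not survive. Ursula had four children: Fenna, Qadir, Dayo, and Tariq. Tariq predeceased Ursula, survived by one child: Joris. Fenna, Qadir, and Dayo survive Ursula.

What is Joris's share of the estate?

Joris receives €72,000.

The entire €288,000 passes to the descendants.
That amount (€288,000) is divided into 4 shares of €72,000: Fenna, Qadir, and Dayo each take €72,000; Tariq's €72,000 share passes to Tariq's issue.
Tariq's share (€72,000) passes entirely to Joris.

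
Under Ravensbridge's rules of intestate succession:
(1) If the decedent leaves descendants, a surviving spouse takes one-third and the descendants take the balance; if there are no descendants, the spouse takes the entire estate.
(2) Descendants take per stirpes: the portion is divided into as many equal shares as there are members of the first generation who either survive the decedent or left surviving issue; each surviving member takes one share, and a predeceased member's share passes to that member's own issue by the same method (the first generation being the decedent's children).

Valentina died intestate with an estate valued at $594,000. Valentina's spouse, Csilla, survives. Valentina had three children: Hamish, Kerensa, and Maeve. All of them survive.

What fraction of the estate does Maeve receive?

Csilla takes one-third of $594,000 = $198,000. The remaining $396,000 passes to the descendants.
The descendants' portion ($396,000) is divided into 3 shares of $132,000: Hamish, Kerensa, and Maeve each take $132,000.

Maeve receives 2/9 of the estate.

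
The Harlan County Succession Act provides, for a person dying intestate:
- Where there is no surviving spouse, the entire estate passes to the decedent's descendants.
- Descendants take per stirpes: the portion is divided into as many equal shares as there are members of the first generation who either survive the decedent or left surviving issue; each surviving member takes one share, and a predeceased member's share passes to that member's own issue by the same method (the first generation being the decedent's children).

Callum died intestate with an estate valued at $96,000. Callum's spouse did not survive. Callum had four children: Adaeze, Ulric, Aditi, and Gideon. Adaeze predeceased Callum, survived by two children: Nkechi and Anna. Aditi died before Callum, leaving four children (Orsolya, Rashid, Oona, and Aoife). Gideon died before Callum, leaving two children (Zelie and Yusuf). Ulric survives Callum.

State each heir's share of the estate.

The entire $96,000 passes to the descendants.
That amount ($96,000) is divided into 4 shares of $24,000: Ulric takes $24,000; Adaeze's $24,000 share passes to Adaeze's issue; Aditi's $24,000 share passes to Aditi's issue; Gideon's $24,000 share passes to Gideon's issue.
Adaeze's share ($24,000) is divided into 2 shares of $12,000: Nkechi and Anna each take $12,000.
Aditi's share ($24,000) is divided into 4 shares of $6,000: Orsolya, Rashid, Oona, and Aoife each take $6,000.
Gideon's share ($24,000) is divided into 2 shares of $12,000: Zelie and Yusuf each take $12,000.

Nkechi: $12,000; Anna: $12,000; Ulric: $24,000; Orsolya: $6,000; Rashid: $6,000; Oona: $6,000; Aoife: $6,000; Zelie: $12,000; Yusuf: $12,000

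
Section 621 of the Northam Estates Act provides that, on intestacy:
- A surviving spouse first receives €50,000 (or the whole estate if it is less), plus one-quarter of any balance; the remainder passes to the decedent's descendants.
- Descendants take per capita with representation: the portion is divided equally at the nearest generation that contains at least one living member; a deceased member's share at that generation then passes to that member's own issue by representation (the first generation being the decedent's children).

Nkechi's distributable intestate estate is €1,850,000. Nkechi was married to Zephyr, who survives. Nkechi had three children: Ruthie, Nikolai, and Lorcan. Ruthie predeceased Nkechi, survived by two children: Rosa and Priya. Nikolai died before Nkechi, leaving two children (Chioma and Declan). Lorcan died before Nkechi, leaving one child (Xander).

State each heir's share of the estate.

Zephyr first takes €50,000, leaving a balance of €1,800,000. Zephyr then takes one-quarter of the balance (€450,000), for a total of €500,000. The remaining €1,350,000 passes to the descendants.
No child survives, so the initial division is made at the grandchildren's generation.
The descendants' portion (€1,350,000) is divided into 5 shares of €270,000: Rosa, Priya, Chioma, Declan, and Xander each take €270,000.

Zephyr: €500,000; Rosa: €270,000; Priya: €270,000; Chioma: €270,000; Declan: €270,000; Xander: €270,000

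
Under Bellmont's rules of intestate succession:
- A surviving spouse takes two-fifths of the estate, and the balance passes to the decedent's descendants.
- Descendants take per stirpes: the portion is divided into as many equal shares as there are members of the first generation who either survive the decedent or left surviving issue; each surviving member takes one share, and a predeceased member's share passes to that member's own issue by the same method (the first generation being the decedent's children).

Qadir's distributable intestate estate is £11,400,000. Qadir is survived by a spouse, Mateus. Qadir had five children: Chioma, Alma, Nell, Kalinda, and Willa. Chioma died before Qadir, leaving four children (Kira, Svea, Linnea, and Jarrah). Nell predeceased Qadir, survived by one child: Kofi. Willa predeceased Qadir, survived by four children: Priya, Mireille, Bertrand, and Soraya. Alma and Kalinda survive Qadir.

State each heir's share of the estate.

Mateus: £4,560,000; Kira: £342,000; Svea: £342,000; Linnea: £342,000; Jarrah: £342,000; Alma: £1,368,000; Kofi: £1,368,000; Kalinda: £1,368,000; Priya: £342,000; Mireille: £342,000; Bertrand: £342,000; Soraya: £342,000

Mateus takes two-fifths of £11,400,000 = £4,560,000. The remaining £6,840,000 passes to the descendants.
The descendants' portion (£6,840,000) is divided into 5 shares of £1,368,000: Alma and Kalinda each take £1,368,000; Chioma's £1,368,000 share passes to Chioma's issue; Nell's £1,368,000 share passes to Nell's issue; Willa's £1,368,000 share passes to Willa's issue.
Chioma's share (£1,368,000) is divided into 4 shares of £342,000: Kira, Svea, Linnea, and Jarrah each take £342,000.
Nell's share (£1,368,000) passes entirely to Kofi.
Willa's share (£1,368,000) is divided into 4 shares of £342,000: Priya, Mireille, Bertrand, and Soraya each take £342,000.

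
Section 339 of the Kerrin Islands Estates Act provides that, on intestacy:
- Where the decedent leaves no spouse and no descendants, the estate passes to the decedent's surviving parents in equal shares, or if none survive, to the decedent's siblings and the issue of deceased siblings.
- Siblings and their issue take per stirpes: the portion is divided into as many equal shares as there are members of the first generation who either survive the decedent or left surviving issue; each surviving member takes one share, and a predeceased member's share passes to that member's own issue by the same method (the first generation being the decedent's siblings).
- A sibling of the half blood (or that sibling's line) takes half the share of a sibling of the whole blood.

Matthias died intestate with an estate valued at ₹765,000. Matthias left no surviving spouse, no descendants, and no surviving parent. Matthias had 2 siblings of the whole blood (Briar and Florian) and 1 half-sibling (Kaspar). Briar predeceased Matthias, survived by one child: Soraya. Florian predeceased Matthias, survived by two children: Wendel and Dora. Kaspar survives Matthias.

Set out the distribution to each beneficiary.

The entire ₹765,000 passes to the siblings and their issue.
Counting each half-blood sibling's line as half a unit, there are 5/2 units in ₹765,000, so one unit is ₹306,000. Whole-blood lines (Briar and Florian) take ₹306,000 each; half-blood lines (Kaspar) take ₹153,000 each.
Briar's share (₹306,000) passes entirely to Soraya.
Florian's share (₹306,000) is divided into 2 shares of ₹153,000: Wendel and Dora each take ₹153,000.

Kaspar: ₹153,000; Soraya: ₹306,000; Wendel: ₹153,000; Dora: ₹153,000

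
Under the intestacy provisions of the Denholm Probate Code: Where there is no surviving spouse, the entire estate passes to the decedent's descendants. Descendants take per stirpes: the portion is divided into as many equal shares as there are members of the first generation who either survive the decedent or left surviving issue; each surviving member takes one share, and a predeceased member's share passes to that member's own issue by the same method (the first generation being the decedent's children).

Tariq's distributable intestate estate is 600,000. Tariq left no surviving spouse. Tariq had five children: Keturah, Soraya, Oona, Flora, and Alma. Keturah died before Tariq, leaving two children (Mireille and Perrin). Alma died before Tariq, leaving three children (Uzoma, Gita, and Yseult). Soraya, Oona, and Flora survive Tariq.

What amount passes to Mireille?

Mireille receives 60,000.

The entire 600,000 passes to the descendants.
That amount (600,000) is divided into 5 shares of 120,000: Soraya, Oona, and Flora each take 120,000; Keturah's 120,000 share passes to Keturah's issue; Alma's 120,000 share passes to Alma's issue.
Keturah's share (120,000) is divided into 2 shares of 60,000: Mireille and Perrin each take 60,000.
Alma's share (120,000) is divided into 3 shares of 40,000: Uzoma, Gita, and Yseult each take 40,000.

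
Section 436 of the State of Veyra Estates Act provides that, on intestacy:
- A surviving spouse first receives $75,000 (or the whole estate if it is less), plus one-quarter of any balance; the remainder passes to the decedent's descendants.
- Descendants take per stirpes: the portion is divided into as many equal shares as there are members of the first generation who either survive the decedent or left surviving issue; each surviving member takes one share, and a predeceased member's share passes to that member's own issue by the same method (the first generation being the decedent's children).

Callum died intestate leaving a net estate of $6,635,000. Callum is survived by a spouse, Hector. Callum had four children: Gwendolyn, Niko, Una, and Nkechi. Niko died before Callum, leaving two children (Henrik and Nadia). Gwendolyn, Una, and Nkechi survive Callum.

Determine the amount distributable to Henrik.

Henrik receives $615,000.

Hector first takes $75,000, leaving a balance of $6,560,000. Hector then takes one-quarter of the balance ($1,640,000), for a total of $1,715,000. The remaining $4,920,000 passes to the descendants.
The descendants' portion ($4,920,000) is divided into 4 shares of $1,230,000: Gwendolyn, Una, and Nkechi each take $1,230,000; Niko's $1,230,000 share passes to Niko's issue.
Niko's share ($1,230,000) is divided into 2 shares of $615,000: Henrik and Nadia each take $615,000.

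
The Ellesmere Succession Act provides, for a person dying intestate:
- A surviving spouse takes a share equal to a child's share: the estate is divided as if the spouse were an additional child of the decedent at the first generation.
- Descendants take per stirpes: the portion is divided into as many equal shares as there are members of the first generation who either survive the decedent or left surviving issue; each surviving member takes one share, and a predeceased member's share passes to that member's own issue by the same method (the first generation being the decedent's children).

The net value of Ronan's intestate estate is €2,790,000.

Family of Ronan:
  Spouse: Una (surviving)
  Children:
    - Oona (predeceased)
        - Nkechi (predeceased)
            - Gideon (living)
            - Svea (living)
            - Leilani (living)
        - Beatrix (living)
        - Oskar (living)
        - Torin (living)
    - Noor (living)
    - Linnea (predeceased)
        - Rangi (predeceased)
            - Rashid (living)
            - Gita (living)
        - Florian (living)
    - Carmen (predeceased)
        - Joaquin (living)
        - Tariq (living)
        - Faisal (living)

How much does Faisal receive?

Faisal receives €186,000.

The spouse counts as an additional share at the children's level, so there are 5 primary shares of €558,000. Una takes one such share (€558,000).
The children's combined portion (€2,232,000) is divided into 4 shares of €558,000: Noor takes €558,000; Oona's €558,000 share passes to Oona's issue; Linnea's €558,000 share passes to Linnea's issue; Carmen's €558,000 share passes to Carmen's issue.
Oona's share (€558,000) is divided into 4 shares of €139,500: Beatrix, Oskar, and Torin each take €139,500; Nkechi's €139,500 share passes to Nkechi's issue.
Nkechi's share (€139,500) is divided into 3 shares of €46,500: Gideon, Svea, and Leilani each take €46,500.
Linnea's share (€558,000) is divided into 2 shares of €279,000: Florian takes €279,000; Rangi's €279,000 share passes to Rangi's issue.
Rangi's share (€279,000) is divided into 2 shares of €139,500: Rashid and Gita each take €139,500.
Carmen's share (€558,000) is divided into 3 shares of €186,000: Joaquin, Tariq, and Faisal each take €186,000.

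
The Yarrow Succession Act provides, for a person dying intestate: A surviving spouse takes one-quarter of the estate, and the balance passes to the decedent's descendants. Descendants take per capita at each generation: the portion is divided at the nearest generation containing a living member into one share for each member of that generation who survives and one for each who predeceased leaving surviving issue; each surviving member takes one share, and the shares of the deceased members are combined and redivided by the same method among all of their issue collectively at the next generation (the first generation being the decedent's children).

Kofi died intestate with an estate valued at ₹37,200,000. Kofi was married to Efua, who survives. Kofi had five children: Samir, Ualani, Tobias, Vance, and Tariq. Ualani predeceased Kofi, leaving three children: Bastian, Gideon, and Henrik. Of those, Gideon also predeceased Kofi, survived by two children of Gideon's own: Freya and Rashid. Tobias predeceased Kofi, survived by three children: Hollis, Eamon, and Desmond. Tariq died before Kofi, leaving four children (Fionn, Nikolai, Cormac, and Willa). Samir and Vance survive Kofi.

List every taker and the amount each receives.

Efua: ₹9,300,000; Samir: ₹5,580,000; Bastian: ₹1,674,000; Freya: ₹837,000; Rashid: ₹837,000; Henrik: ₹1,674,000; Hollis: ₹1,674,000; Eamon: ₹1,674,000; Desmond: ₹1,674,000; Vance: ₹5,580,000; Fionn: ₹1,674,000; Nikolai: ₹1,674,000; Cormac: ₹1,674,000; Willa: ₹1,674,000

Efua takes one-quarter of ₹37,200,000 = ₹9,300,000. The remaining ₹27,900,000 passes to the descendants.
The descendants' portion (₹27,900,000) is divided at the children's generation into 5 shares of ₹5,580,000. Samir and Vance each take ₹5,580,000. The 3 shares of the deceased (Ualani, Tobias, and Tariq) are combined into a pool of ₹16,740,000.
That pool (₹16,740,000) is divided at the grandchildren's generation into 10 shares of ₹1,674,000. Bastian, Henrik, Hollis, Eamon, Desmond, Fionn, Nikolai, Cormac, and Willa each take ₹1,674,000. The remaining share for the deceased Gideon (₹1,674,000) is carried to the next generation.
That pool (₹1,674,000) is divided at the great-grandchildren's generation equally among Freya and Rashid: ₹837,000 each.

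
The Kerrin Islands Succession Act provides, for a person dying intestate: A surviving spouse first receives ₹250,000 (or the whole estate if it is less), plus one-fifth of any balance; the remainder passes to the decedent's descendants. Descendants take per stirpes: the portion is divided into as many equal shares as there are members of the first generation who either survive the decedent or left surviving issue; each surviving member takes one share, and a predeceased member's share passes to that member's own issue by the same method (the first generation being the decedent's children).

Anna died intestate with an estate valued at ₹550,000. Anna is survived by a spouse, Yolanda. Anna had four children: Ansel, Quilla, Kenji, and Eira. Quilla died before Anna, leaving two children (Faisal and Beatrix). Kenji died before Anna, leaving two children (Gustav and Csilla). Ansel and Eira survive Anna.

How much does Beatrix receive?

Beatrix receives ₹30,000.

Yolanda first takes ₹250,000, leaving a balance of ₹300,000. Yolanda then takes one-fifth of the balance (₹60,000), for a total of ₹310,000. The remaining ₹240,000 passes to the descendants.
The descendants' portion (₹240,000) is divided into 4 shares of ₹60,000: Ansel and Eira each take ₹60,000; Quilla's ₹60,000 share passes to Quilla's issue; Kenji's ₹60,000 share passes to Kenji's issue.
Quilla's share (₹60,000) is divided into 2 shares of ₹30,000: Faisal and Beatrix each take ₹30,000.
Kenji's share (₹60,000) is divided into 2 shares of ₹30,000: Gustav and Csilla each take ₹30,000.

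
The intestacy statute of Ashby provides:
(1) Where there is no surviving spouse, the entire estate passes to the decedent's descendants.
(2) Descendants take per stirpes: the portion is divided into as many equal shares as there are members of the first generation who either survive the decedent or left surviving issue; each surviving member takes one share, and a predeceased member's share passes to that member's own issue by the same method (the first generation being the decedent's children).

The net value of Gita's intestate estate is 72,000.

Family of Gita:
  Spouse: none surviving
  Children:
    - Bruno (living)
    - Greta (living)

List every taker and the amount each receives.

Bruno: 36,000; Greta: 36,000

The entire 72,000 passes to the descendants.
That amount (72,000) is divided into 2 shares of 36,000: Bruno and Greta each take 36,000.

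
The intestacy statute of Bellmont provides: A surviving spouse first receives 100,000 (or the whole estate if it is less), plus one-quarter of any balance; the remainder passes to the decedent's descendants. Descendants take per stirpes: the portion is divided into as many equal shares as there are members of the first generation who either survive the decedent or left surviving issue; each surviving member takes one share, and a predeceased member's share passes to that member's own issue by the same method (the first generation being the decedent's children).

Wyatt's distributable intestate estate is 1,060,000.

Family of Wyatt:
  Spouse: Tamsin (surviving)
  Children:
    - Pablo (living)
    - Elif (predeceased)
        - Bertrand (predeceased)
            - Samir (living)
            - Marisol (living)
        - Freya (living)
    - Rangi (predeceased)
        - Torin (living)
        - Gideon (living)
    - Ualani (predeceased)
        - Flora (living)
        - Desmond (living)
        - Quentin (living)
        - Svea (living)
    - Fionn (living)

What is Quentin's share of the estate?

Tamsin first takes 100,000, leaving a balance of 960,000. Tamsin then takes one-quarter of the balance (240,000), for a total of 340,000. The remaining 720,000 passes to the descendants.
The descendants' portion (720,000) is divided into 5 shares of 144,000: Pablo and Fionn each take 144,000; Elif's 144,000 share passes to Elif's issue; Rangi's 144,000 share passes to Rangi's issue; Ualani's 144,000 share passes to Ualani's issue.
Elif's share (144,000) is divided into 2 shares of 72,000: Freya takes 72,000; Bertrand's 72,000 share passes to Bertrand's issue.
Bertrand's share (72,000) is divided into 2 shares of 36,000: Samir and Marisol each take 36,000.
Rangi's share (144,000) is divided into 2 shares of 72,000: Torin and Gideon each take 72,000.
Ualani's share (144,000) is divided into 4 shares of 36,000: Flora, Desmond, Quentin, and Svea each take 36,000.

Quentin receives 36,000.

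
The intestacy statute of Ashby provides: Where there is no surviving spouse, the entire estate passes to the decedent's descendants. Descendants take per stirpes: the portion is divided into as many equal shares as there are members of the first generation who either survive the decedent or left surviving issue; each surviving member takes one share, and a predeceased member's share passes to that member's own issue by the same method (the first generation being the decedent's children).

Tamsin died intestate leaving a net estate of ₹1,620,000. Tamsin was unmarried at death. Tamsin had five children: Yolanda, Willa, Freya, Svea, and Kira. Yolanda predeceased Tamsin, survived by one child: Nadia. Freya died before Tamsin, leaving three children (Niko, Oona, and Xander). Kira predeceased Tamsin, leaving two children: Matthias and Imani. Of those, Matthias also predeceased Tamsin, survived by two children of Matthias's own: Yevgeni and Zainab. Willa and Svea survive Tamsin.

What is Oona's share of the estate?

Oona receives ₹108,000.

The entire ₹1,620,000 passes to the descendants.
That amount (₹1,620,000) is divided into 5 shares of ₹324,000: Willa and Svea each take ₹324,000; Yolanda's ₹324,000 share passes to Yolanda's issue; Freya's ₹324,000 share passes to Freya's issue; Kira's ₹324,000 share passes to Kira's issue.
Yolanda's share (₹324,000) passes entirely to Nadia.
Freya's share (₹324,000) is divided into 3 shares of ₹108,000: Niko, Oona, and Xander each take ₹108,000.
Kira's share (₹324,000) is divided into 2 shares of ₹162,000: Imani takes ₹162,000; Matthias's ₹162,000 share passes to Matthias's issue.
Matthias's share (₹162,000) is divided into 2 shares of ₹81,000: Yevgeni and Zainab each take ₹81,000.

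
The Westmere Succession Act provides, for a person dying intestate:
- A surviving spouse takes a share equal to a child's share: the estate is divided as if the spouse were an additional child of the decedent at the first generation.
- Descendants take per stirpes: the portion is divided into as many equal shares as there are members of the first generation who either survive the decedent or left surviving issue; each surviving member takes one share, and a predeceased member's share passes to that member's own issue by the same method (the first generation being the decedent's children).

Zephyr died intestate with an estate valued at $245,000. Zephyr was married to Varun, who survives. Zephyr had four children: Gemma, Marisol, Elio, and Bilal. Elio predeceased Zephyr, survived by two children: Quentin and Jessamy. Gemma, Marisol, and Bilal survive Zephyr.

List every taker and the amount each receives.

The spouse counts as an additional share at the children's level, so there are 5 primary shares of $49,000. Varun takes one such share ($49,000).
The children's combined portion ($196,000) is divided into 4 shares of $49,000: Gemma, Marisol, and Bilal each take $49,000; Elio's $49,000 share passes to Elio's issue.
Elio's share ($49,000) is divided into 2 shares of $24,500: Quentin and Jessamy each take $24,500.

Varun: $49,000; Gemma: $49,000; Marisol: $49,000; Quentin: $24,500; Jessamy: $24,500; Bilal: $49,000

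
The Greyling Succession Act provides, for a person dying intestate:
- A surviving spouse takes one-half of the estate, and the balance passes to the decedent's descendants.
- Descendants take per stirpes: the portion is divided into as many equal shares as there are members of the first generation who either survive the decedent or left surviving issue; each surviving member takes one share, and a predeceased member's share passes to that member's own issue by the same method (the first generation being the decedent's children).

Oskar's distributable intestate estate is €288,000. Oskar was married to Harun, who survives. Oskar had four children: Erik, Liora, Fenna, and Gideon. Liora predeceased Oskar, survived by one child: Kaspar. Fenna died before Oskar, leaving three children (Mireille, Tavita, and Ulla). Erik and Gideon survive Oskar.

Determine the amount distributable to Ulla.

Harun takes one-half of €288,000 = €144,000. The remaining €144,000 passes to the descendants.
The descendants' portion (€144,000) is divided into 4 shares of €36,000: Erik and Gideon each take €36,000; Liora's €36,000 share passes to Liora's issue; Fenna's €36,000 share passes to Fenna's issue.
Liora's share (€36,000) passes entirely to Kaspar.
Fenna's share (€36,000) is divided into 3 shares of €12,000: Mireille, Tavita, and Ulla each take €12,000.

Ulla receives €12,000.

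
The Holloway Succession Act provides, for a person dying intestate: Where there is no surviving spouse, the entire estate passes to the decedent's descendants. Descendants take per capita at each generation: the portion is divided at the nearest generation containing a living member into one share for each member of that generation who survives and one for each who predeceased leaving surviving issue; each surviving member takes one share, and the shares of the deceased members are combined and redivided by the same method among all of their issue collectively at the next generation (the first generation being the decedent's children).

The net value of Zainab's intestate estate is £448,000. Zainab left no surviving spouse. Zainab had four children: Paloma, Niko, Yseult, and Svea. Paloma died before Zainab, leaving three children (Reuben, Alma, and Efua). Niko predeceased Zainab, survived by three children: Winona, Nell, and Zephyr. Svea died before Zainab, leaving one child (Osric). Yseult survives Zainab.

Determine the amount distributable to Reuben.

The entire £448,000 passes to the descendants.
That amount (£448,000) is divided at the children's generation into 4 shares of £112,000. Yseult takes £112,000. The 3 shares of the deceased (Paloma, Niko, and Svea) are combined into a pool of £336,000.
That pool (£336,000) is divided at the grandchildren's generation equally among Reuben, Alma, Efua, Winona, Nell, Zephyr, and Osric: £48,000 each.

Reuben receives £48,000.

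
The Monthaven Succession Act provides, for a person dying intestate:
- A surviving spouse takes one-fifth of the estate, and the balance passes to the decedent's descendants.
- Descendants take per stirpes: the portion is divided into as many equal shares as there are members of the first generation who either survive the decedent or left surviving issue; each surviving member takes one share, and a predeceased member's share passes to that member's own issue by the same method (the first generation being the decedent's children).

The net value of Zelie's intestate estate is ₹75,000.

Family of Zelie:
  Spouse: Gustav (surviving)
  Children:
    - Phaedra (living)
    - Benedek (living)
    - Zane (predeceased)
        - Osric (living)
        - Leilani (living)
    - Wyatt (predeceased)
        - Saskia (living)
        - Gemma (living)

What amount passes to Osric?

Osric receives ₹7,500.

Gustav takes one-fifth of ₹75,000 = ₹15,000. The remaining ₹60,000 passes to the descendants.
The descendants' portion (₹60,000) is divided into 4 shares of ₹15,000: Phaedra and Benedek each take ₹15,000; Zane's ₹15,000 share passes to Zane's issue; Wyatt's ₹15,000 share passes to Wyatt's issue.
Zane's share (₹15,000) is divided into 2 shares of ₹7,500: Osric and Leilani each take ₹7,500.
Wyatt's share (₹15,000) is divided into 2 shares of ₹7,500: Saskia and Gemma each take ₹7,500.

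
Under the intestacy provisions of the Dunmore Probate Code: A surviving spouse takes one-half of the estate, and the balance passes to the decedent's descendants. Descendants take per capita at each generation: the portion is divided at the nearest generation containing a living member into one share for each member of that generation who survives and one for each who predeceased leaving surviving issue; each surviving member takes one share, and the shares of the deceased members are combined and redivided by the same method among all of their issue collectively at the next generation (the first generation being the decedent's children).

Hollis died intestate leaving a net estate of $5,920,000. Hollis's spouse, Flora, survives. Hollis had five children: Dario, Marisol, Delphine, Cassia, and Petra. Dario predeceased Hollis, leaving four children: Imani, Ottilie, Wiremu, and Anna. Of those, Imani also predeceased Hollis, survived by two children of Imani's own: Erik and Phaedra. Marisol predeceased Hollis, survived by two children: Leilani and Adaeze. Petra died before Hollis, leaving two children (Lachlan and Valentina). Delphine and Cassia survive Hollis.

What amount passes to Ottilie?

Flora takes one-half of $5,920,000 = $2,960,000. The remaining $2,960,000 passes to the descendants.
The descendants' portion ($2,960,000) is divided at the children's generation into 5 shares of $592,000. Delphine and Cassia each take $592,000. The 3 shares of the deceased (Dario, Marisol, and Petra) are combined into a pool of $1,776,000.
That pool ($1,776,000) is divided at the grandchildren's generation into 8 shares of $222,000. Ottilie, Wiremu, Anna, Leilani, Adaeze, Lachlan, and Valentina each take $222,000. The remaining share for the deceased Imani ($222,000) is carried to the next generation.
That pool ($222,000) is divided at the great-grandchildren's generation equally among Erik and Phaedra: $111,000 each.

Ottilie receives $222,000.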